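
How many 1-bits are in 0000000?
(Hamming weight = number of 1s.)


Counting 1s in 0000000

0


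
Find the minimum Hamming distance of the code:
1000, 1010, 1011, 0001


Comparing all pairs, minimum distance: 1
Can detect 0 errors, correct 0 errors

1


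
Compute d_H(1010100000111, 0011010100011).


XOR: 1001110100100
Count of 1s: 6

6


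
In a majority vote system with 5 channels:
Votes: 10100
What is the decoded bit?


Ones: 2 out of 5
Threshold: 3

0 (2/5 voted 1)


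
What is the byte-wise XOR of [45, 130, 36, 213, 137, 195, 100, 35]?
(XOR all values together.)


XOR chain: 45 ^ 130 ^ 36 ^ 213 ^ 137 ^ 195 ^ 100 ^ 35 = 83

83


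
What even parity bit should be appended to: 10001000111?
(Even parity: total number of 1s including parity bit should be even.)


Number of 1s in data: 5
Parity bit: 1

1


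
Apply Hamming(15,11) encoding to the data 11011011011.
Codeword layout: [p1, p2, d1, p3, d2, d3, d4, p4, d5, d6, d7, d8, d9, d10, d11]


Parity bits: p1=0, p2=1, p3=1, p4=1

011110111011011


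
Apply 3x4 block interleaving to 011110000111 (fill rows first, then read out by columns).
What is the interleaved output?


Matrix:
  0111
  1000
  0111
Read columns: 010101101101

010101101101


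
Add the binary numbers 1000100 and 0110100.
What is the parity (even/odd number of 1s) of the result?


1000100 = 68
0110100 = 52
Sum = 120 = 1111000
1s count = 4

even parity (4 ones in 1111000)


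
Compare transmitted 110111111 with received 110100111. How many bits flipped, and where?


XOR: 000011000

2 error(s) at position(s): 4, 5


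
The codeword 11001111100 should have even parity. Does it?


Number of 1s: 7

No, parity error (7 ones)


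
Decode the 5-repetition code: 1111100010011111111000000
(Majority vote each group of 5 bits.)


Groups: 11111, 00010, 01111, 11110, 00000
Majority votes: 10110

10110


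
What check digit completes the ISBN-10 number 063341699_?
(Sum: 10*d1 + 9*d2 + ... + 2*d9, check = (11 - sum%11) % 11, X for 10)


Weighted sum: 197
197 mod 11 = 10

Check digit: 1


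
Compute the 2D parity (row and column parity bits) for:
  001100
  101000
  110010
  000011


Row parities: 0010
Column parities: 010101

Row P: 0010, Col P: 010101, Corner: 1


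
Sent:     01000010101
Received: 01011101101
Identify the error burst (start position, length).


XOR: 00011111000

Burst at position 3, length 5


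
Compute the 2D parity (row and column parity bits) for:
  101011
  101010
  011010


Row parities: 011
Column parities: 011011

Row P: 011, Col P: 011011, Corner: 0


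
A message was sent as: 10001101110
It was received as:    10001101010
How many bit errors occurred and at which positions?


XOR: 00000000100

1 error(s) at position(s): 8


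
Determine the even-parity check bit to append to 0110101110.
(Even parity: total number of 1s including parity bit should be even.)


Number of 1s in data: 6
Parity bit: 0

0


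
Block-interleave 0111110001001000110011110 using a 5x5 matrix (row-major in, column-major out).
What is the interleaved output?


Matrix:
  01111
  10001
  00100
  01100
  11110
Read columns: 0100110011101111000111000

0100110011101111000111000


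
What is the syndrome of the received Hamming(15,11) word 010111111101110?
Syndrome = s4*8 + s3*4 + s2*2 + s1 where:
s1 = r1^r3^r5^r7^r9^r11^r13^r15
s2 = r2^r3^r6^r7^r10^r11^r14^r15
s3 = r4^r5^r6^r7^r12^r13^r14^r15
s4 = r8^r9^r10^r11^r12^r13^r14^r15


s1=0, s2=1, s3=1, s4=0

Syndrome = 6 (error at position 6)


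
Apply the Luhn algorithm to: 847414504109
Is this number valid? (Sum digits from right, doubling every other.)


Luhn sum = 45
45 mod 10 = 5

Invalid (Luhn sum mod 10 = 5)


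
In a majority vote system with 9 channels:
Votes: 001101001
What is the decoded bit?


Ones: 4 out of 9
Threshold: 5

0 (4/9 voted 1)


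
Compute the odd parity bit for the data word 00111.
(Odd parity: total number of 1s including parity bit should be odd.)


Number of 1s in data: 3
Parity bit: 0

0


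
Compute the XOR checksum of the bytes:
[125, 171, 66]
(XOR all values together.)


XOR chain: 125 ^ 171 ^ 66 = 148

148


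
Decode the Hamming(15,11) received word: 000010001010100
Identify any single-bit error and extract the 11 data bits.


Syndrome = 10: error at position 10

Data: 01001110100 (corrected bit 10)


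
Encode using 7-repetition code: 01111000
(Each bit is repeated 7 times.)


Each bit -> 7 copies

00000001111111111111111111111111111000000000000000000000


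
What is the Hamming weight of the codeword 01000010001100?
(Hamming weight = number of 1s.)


Counting 1s in 01000010001100

4


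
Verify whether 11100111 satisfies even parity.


Number of 1s: 6

Yes, parity is correct (6 ones)


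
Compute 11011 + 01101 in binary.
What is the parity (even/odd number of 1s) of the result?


11011 = 27
01101 = 13
Sum = 40 = 101000
1s count = 2

even parity (2 ones in 101000)


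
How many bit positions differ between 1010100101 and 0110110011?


XOR: 1100010110
Count of 1s: 5

5


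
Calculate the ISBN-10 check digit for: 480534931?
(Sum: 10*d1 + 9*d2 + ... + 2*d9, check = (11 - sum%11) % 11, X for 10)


Weighted sum: 232
232 mod 11 = 1

Check digit: X


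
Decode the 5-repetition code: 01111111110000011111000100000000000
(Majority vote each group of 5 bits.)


Groups: 01111, 11111, 00000, 11111, 00010, 00000, 00000
Majority votes: 1101000

1101000


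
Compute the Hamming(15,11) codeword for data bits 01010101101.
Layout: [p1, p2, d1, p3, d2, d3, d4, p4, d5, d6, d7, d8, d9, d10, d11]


Parity bits: p1=0, p2=1, p3=1, p4=0

010110100101101


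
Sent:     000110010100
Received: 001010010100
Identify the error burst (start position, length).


XOR: 001100000000

Burst at position 2, length 2


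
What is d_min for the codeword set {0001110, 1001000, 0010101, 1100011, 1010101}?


Comparing all pairs, minimum distance: 1
Can detect 0 errors, correct 0 errors

1


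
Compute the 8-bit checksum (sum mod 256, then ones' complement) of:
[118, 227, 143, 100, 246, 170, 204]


Sum = 1208 mod 256 = 184
Complement = 71

71


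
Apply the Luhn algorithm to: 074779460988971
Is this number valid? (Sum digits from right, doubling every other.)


Luhn sum = 76
76 mod 10 = 6

Invalid (Luhn sum mod 10 = 6)


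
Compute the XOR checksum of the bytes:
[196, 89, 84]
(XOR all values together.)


XOR chain: 196 ^ 89 ^ 84 = 201

201


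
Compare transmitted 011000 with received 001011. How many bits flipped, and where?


XOR: 010011

3 error(s) at position(s): 1, 4, 5


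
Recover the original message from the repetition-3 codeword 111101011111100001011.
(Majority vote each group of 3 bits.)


Groups: 111, 101, 011, 111, 100, 001, 011
Majority votes: 1111001

1111001


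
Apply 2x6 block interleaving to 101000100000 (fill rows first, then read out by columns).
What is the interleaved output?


Matrix:
  101000
  100000
Read columns: 110010000000

110010000000


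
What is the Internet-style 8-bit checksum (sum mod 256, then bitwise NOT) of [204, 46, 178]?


Sum = 428 mod 256 = 172
Complement = 83

83


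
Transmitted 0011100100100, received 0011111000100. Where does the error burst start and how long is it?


XOR: 0000011100000

Burst at position 5, length 3


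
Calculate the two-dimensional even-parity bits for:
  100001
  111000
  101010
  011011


Row parities: 0110
Column parities: 101000

Row P: 0110, Col P: 101000, Corner: 0


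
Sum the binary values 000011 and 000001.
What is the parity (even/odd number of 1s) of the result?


000011 = 3
000001 = 1
Sum = 4 = 100
1s count = 1

odd parity (1 ones in 100)


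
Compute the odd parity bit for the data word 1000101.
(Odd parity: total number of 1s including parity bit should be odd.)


Number of 1s in data: 3
Parity bit: 0

0


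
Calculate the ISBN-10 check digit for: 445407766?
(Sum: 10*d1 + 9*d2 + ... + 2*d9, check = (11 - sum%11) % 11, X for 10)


Weighted sum: 237
237 mod 11 = 6

Check digit: 5


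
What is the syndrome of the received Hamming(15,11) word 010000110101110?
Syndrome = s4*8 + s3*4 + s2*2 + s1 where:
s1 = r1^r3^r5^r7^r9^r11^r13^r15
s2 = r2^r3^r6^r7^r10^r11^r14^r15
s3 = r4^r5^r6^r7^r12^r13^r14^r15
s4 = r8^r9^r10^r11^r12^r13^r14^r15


s1=0, s2=0, s3=0, s4=1

Syndrome = 8 (error at position 8)


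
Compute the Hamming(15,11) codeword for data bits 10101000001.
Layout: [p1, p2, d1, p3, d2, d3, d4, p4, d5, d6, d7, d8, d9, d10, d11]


Parity bits: p1=1, p2=1, p3=0, p4=0

111001001000001


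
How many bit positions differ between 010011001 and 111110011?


XOR: 101101010
Count of 1s: 5

5


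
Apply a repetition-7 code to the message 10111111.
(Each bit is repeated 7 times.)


Each bit -> 7 copies

11111110000000111111111111111111111111111111111111111111


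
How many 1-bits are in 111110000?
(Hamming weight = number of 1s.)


Counting 1s in 111110000

5


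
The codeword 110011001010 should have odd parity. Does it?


Number of 1s: 6

No, parity error (6 ones)


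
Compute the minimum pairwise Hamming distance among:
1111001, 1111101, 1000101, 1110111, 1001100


Comparing all pairs, minimum distance: 1
Can detect 0 errors, correct 0 errors

1


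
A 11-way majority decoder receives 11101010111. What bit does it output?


Ones: 8 out of 11
Threshold: 6

1 (8/11 voted 1)


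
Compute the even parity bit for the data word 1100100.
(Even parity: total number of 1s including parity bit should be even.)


Number of 1s in data: 3
Parity bit: 1

1


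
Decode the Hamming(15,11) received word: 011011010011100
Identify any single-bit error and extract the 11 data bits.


Syndrome = 0: no error detected

Data: 11100011100 (no errors)


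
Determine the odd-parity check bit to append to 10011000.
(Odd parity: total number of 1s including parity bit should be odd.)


Number of 1s in data: 3
Parity bit: 0

0


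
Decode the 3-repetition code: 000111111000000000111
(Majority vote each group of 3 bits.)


Groups: 000, 111, 111, 000, 000, 000, 111
Majority votes: 0110001

0110001


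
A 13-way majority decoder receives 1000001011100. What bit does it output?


Ones: 5 out of 13
Threshold: 7

0 (5/13 voted 1)


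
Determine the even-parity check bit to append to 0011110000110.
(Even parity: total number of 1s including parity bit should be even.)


Number of 1s in data: 6
Parity bit: 0

0


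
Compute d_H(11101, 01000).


XOR: 10101
Count of 1s: 3

3


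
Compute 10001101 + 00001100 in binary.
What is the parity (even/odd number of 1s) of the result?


10001101 = 141
00001100 = 12
Sum = 153 = 10011001
1s count = 4

even parity (4 ones in 10011001)


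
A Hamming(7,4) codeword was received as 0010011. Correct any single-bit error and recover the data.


Syndrome = 2: error at position 2

Data: 1011 (corrected bit 2)


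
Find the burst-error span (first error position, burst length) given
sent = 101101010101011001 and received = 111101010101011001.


XOR: 010000000000000000

Burst at position 1, length 1


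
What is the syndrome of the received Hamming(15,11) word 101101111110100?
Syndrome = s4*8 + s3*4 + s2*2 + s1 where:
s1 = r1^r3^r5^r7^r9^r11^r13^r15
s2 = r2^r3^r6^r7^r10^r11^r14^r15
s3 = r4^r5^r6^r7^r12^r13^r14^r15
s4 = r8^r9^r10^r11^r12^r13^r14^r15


s1=0, s2=1, s3=0, s4=1

Syndrome = 10 (error at position 10)


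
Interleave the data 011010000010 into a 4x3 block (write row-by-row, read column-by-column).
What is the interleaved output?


Matrix:
  011
  010
  000
  010
Read columns: 000011011000

000011011000


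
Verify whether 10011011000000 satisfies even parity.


Number of 1s: 5

No, parity error (5 ones)


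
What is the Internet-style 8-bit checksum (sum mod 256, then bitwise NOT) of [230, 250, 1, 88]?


Sum = 569 mod 256 = 57
Complement = 198

198


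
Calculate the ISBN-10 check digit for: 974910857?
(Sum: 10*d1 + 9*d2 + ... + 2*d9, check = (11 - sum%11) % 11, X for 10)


Weighted sum: 315
315 mod 11 = 7

Check digit: 4


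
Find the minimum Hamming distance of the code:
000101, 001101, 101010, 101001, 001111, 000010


Comparing all pairs, minimum distance: 1
Can detect 0 errors, correct 0 errors

1


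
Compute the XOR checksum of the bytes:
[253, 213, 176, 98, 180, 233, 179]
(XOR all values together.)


XOR chain: 253 ^ 213 ^ 176 ^ 98 ^ 180 ^ 233 ^ 179 = 20

20


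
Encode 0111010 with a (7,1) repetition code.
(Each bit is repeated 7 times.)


Each bit -> 7 copies

0000000111111111111111111111000000011111110000000


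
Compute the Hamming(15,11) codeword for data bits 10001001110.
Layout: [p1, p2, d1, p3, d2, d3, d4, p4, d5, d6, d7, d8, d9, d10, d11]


Parity bits: p1=1, p2=0, p3=1, p4=0

101100001001110


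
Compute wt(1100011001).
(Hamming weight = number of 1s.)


Counting 1s in 1100011001

5


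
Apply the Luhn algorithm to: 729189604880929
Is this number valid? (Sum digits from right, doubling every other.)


Luhn sum = 86
86 mod 10 = 6

Invalid (Luhn sum mod 10 = 6)


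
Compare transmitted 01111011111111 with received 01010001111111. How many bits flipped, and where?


XOR: 00101010000000

3 error(s) at position(s): 2, 4, 6


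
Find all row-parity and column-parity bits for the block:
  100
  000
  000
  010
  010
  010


Row parities: 100111
Column parities: 110

Row P: 100111, Col P: 110, Corner: 0


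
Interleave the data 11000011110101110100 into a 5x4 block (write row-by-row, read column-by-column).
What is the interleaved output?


Matrix:
  1100
  0011
  1101
  0111
  0100
Read columns: 10100101110101001110

10100101110101001110


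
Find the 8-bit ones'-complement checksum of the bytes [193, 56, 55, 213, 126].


Sum = 643 mod 256 = 131
Complement = 124

124


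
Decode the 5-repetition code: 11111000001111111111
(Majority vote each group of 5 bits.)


Groups: 11111, 00000, 11111, 11111
Majority votes: 1011

1011


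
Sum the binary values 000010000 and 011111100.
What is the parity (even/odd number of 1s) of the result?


000010000 = 16
011111100 = 252
Sum = 268 = 100001100
1s count = 3

odd parity (3 ones in 100001100)


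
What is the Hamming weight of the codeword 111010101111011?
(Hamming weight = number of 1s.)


Counting 1s in 111010101111011

11


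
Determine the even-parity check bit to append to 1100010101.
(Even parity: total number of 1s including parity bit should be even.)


Number of 1s in data: 5
Parity bit: 1

1


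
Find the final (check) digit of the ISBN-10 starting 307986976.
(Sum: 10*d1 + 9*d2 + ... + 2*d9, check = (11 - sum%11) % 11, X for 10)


Weighted sum: 296
296 mod 11 = 10

Check digit: 1


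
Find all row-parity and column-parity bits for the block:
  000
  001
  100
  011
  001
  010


Row parities: 011011
Column parities: 101

Row P: 011011, Col P: 101, Corner: 0


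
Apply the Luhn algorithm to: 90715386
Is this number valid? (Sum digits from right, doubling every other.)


Luhn sum = 32
32 mod 10 = 2

Invalid (Luhn sum mod 10 = 2)


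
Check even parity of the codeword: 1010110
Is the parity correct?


Number of 1s: 4

Yes, parity is correct (4 ones)


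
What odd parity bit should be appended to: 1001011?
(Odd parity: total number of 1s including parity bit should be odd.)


Number of 1s in data: 4
Parity bit: 1

1


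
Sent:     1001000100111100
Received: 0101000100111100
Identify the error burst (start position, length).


XOR: 1100000000000000

Burst at position 0, length 2


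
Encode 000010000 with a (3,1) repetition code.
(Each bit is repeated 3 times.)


Each bit -> 3 copies

000000000000111000000000000


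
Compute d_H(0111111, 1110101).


XOR: 1001010
Count of 1s: 3

3


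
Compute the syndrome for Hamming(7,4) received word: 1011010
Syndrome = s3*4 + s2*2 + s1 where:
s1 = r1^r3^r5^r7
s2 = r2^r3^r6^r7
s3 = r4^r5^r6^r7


s1=0, s2=0, s3=0

Syndrome = 0 (no error)


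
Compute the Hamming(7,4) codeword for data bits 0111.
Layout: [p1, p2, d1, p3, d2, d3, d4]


Parity bits: p1=0, p2=0, p3=1

0001111


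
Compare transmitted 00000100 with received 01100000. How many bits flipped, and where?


XOR: 01100100

3 error(s) at position(s): 1, 2, 5


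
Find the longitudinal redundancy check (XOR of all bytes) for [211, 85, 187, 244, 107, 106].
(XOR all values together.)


XOR chain: 211 ^ 85 ^ 187 ^ 244 ^ 107 ^ 106 = 200

200


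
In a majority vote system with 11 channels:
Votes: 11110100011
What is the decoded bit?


Ones: 7 out of 11
Threshold: 6

1 (7/11 voted 1)


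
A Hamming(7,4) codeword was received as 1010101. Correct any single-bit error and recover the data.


Syndrome = 0: no error detected

Data: 1101 (no errors)


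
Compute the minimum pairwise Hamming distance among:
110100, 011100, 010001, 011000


Comparing all pairs, minimum distance: 1
Can detect 0 errors, correct 0 errors

1


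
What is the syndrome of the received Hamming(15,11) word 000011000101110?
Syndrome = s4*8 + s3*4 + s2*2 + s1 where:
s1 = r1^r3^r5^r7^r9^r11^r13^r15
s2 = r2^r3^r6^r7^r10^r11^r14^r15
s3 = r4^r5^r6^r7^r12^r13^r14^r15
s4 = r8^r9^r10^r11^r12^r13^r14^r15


s1=0, s2=1, s3=1, s4=0

Syndrome = 6 (error at position 6)


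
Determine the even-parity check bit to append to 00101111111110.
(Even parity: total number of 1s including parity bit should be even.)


Number of 1s in data: 10
Parity bit: 0

0


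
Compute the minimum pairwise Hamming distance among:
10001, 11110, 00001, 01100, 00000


Comparing all pairs, minimum distance: 1
Can detect 0 errors, correct 0 errors

1


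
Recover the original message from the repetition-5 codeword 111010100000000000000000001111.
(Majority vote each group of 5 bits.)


Groups: 11101, 01000, 00000, 00000, 00000, 01111
Majority votes: 100001

100001


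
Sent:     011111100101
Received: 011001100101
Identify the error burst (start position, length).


XOR: 000110000000

Burst at position 3, length 2


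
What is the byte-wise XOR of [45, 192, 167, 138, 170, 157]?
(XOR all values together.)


XOR chain: 45 ^ 192 ^ 167 ^ 138 ^ 170 ^ 157 = 247

247


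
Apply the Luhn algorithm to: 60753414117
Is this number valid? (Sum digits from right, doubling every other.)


Luhn sum = 44
44 mod 10 = 4

Invalid (Luhn sum mod 10 = 4)


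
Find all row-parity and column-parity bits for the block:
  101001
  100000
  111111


Row parities: 110
Column parities: 110110

Row P: 110, Col P: 110110, Corner: 0


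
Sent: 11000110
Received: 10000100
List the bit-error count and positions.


XOR: 01000010

2 error(s) at position(s): 1, 6


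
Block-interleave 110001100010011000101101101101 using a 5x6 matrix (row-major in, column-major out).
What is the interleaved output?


Matrix:
  110001
  100010
  011000
  101101
  101101
Read columns: 110111010000111000110100010011

110111010000111000110100010011


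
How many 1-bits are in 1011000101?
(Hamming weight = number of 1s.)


Counting 1s in 1011000101

5


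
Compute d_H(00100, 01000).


XOR: 01100
Count of 1s: 2

2


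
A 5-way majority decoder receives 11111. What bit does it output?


Ones: 5 out of 5
Threshold: 3

1 (5/5 voted 1)


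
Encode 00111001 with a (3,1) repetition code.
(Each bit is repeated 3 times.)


Each bit -> 3 copies

000000111111111000000111


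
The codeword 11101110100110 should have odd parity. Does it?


Number of 1s: 9

Yes, parity is correct (9 ones)


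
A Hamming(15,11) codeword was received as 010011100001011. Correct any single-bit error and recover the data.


Syndrome = 11: error at position 11

Data: 01110011011 (corrected bit 11)


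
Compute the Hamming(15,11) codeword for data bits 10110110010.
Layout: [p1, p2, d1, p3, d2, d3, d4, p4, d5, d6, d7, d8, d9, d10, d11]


Parity bits: p1=1, p2=0, p3=1, p4=1

101101110110010


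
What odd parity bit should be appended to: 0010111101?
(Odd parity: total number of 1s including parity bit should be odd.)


Number of 1s in data: 6
Parity bit: 1

1


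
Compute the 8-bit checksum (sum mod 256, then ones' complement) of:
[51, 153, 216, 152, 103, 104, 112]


Sum = 891 mod 256 = 123
Complement = 132

132


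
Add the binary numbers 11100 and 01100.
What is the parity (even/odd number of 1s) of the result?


11100 = 28
01100 = 12
Sum = 40 = 101000
1s count = 2

even parity (2 ones in 101000)


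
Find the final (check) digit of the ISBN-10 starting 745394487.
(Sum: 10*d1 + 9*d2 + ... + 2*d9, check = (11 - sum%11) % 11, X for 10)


Weighted sum: 295
295 mod 11 = 9

Check digit: 2


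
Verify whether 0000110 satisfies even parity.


Number of 1s: 2

Yes, parity is correct (2 ones)


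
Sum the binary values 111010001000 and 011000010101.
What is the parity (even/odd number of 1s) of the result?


111010001000 = 3720
011000010101 = 1557
Sum = 5277 = 1010010011101
1s count = 7

odd parity (7 ones in 1010010011101)


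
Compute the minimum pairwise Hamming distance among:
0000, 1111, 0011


Comparing all pairs, minimum distance: 2
Can detect 1 errors, correct 0 errors

2


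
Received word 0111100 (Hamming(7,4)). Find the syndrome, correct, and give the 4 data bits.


Syndrome = 0: no error detected

Data: 1100 (no errors)


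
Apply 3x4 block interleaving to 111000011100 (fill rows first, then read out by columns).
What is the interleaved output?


Matrix:
  1110
  0001
  1100
Read columns: 101101100010

101101100010


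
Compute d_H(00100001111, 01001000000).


XOR: 01101001111
Count of 1s: 7

7


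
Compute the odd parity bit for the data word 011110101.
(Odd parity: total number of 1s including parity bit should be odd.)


Number of 1s in data: 6
Parity bit: 1

1


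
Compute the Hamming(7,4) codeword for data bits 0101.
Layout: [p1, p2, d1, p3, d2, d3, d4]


Parity bits: p1=0, p2=1, p3=0

0100101


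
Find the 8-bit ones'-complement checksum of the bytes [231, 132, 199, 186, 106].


Sum = 854 mod 256 = 86
Complement = 169

169


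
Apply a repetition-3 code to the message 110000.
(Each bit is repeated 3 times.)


Each bit -> 3 copies

111111000000000000


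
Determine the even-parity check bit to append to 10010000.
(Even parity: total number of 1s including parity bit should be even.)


Number of 1s in data: 2
Parity bit: 0

0


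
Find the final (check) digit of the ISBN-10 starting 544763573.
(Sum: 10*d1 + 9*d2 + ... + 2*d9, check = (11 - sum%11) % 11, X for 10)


Weighted sum: 265
265 mod 11 = 1

Check digit: X


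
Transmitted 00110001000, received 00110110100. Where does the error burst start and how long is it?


XOR: 00000111100

Burst at position 5, length 4


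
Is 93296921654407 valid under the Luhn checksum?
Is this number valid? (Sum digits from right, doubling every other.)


Luhn sum = 69
69 mod 10 = 9

Invalid (Luhn sum mod 10 = 9)


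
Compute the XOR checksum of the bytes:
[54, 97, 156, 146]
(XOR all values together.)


XOR chain: 54 ^ 97 ^ 156 ^ 146 = 89

89


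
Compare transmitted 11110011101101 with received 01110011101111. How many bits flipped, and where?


XOR: 10000000000010

2 error(s) at position(s): 0, 12


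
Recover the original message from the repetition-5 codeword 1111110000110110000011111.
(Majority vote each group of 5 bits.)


Groups: 11111, 10000, 11011, 00000, 11111
Majority votes: 10101

10101


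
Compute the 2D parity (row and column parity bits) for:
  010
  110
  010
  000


Row parities: 1010
Column parities: 110

Row P: 1010, Col P: 110, Corner: 0


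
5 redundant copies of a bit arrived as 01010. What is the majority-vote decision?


Ones: 2 out of 5
Threshold: 3

0 (2/5 voted 1)


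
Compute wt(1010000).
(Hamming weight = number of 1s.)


Counting 1s in 1010000

2


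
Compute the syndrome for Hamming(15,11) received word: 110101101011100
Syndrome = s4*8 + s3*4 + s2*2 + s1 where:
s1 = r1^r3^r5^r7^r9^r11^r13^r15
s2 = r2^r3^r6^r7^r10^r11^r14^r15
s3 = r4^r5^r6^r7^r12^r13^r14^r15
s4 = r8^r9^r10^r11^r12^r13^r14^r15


s1=1, s2=0, s3=1, s4=0

Syndrome = 5 (error at position 5)


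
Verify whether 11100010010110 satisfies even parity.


Number of 1s: 7

No, parity error (7 ones)


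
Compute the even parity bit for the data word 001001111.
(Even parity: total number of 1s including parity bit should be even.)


Number of 1s in data: 5
Parity bit: 1

1


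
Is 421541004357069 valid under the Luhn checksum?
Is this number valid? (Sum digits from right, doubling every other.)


Luhn sum = 48
48 mod 10 = 8

Invalid (Luhn sum mod 10 = 8)


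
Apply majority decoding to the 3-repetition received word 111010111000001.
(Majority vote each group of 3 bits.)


Groups: 111, 010, 111, 000, 001
Majority votes: 10100

10100


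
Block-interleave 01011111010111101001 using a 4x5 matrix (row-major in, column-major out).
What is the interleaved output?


Matrix:
  01011
  11101
  01111
  01001
Read columns: 01001111011010101111

01001111011010101111


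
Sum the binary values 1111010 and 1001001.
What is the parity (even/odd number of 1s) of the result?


1111010 = 122
1001001 = 73
Sum = 195 = 11000011
1s count = 4

even parity (4 ones in 11000011)


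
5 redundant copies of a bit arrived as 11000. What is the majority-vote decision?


Ones: 2 out of 5
Threshold: 3

0 (2/5 voted 1)


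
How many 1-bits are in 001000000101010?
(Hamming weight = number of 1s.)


Counting 1s in 001000000101010

4


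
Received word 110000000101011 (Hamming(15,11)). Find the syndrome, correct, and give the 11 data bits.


Syndrome = 4: error at position 4

Data: 00000101011 (corrected bit 4)


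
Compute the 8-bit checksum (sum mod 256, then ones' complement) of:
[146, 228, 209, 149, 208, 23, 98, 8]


Sum = 1069 mod 256 = 45
Complement = 210

210


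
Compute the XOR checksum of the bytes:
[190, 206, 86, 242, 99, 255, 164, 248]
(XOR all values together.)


XOR chain: 190 ^ 206 ^ 86 ^ 242 ^ 99 ^ 255 ^ 164 ^ 248 = 20

20


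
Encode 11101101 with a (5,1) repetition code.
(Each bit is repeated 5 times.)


Each bit -> 5 copies

1111111111111110000011111111110000011111


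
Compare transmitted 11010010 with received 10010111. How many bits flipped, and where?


XOR: 01000101

3 error(s) at position(s): 1, 5, 7


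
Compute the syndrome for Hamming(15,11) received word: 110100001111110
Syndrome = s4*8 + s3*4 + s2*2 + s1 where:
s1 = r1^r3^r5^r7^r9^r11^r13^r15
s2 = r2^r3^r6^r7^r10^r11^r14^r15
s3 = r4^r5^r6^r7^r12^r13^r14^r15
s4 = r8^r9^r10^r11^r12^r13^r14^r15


s1=0, s2=0, s3=0, s4=0

Syndrome = 0 (no error)


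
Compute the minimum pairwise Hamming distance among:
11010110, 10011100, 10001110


Comparing all pairs, minimum distance: 2
Can detect 1 errors, correct 0 errors

2


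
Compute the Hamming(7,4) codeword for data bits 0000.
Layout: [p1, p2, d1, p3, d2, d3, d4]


Parity bits: p1=0, p2=0, p3=0

0000000


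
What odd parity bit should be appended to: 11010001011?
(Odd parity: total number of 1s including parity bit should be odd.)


Number of 1s in data: 6
Parity bit: 1

1


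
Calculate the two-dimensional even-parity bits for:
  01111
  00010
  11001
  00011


Row parities: 0110
Column parities: 10111

Row P: 0110, Col P: 10111, Corner: 0


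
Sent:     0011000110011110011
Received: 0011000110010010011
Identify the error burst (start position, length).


XOR: 0000000000001100000

Burst at position 12, length 2


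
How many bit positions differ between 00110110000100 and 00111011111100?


XOR: 00001101111000
Count of 1s: 6

6


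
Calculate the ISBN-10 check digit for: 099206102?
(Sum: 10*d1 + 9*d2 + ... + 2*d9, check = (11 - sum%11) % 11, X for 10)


Weighted sum: 205
205 mod 11 = 7

Check digit: 4


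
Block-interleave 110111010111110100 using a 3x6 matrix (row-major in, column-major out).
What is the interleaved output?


Matrix:
  110111
  010111
  110100
Read columns: 101111000111110110

101111000111110110


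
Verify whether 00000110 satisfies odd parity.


Number of 1s: 2

No, parity error (2 ones)


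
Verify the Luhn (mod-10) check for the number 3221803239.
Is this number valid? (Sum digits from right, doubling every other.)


Luhn sum = 43
43 mod 10 = 3

Invalid (Luhn sum mod 10 = 3)


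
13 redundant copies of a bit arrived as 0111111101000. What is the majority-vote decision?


Ones: 8 out of 13
Threshold: 7

1 (8/13 voted 1)


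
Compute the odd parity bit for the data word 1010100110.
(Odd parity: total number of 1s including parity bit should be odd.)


Number of 1s in data: 5
Parity bit: 0

0


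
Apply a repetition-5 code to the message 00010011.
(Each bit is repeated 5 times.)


Each bit -> 5 copies

0000000000000001111100000000001111111111


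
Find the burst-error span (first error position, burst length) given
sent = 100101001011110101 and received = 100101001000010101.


XOR: 000000000011100000

Burst at position 10, length 3


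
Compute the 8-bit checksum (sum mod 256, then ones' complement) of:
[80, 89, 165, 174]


Sum = 508 mod 256 = 252
Complement = 3

3


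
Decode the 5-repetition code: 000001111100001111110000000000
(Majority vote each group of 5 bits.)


Groups: 00000, 11111, 00001, 11111, 00000, 00000
Majority votes: 010100

010100


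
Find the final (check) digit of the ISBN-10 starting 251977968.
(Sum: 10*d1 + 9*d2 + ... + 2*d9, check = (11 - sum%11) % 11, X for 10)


Weighted sum: 283
283 mod 11 = 8

Check digit: 3


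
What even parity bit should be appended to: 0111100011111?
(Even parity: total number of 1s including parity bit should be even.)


Number of 1s in data: 9
Parity bit: 1

1


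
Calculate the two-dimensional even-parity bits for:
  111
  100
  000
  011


Row parities: 1100
Column parities: 000

Row P: 1100, Col P: 000, Corner: 0


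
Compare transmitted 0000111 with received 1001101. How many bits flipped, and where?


XOR: 1001010

3 error(s) at position(s): 0, 3, 5


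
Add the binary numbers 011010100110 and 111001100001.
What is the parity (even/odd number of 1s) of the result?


011010100110 = 1702
111001100001 = 3681
Sum = 5383 = 1010100000111
1s count = 6

even parity (6 ones in 1010100000111)


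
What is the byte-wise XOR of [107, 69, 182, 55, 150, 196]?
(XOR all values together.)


XOR chain: 107 ^ 69 ^ 182 ^ 55 ^ 150 ^ 196 = 253

253


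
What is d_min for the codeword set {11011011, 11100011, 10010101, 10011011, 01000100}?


Comparing all pairs, minimum distance: 1
Can detect 0 errors, correct 0 errors

1


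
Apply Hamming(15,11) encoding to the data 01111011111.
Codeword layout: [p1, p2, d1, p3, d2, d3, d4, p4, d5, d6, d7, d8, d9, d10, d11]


Parity bits: p1=0, p2=1, p3=1, p4=0

010111101011111


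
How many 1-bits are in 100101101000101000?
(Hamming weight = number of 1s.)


Counting 1s in 100101101000101000

7


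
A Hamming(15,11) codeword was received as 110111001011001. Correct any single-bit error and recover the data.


Syndrome = 5: error at position 5

Data: 00101011001 (corrected bit 5)


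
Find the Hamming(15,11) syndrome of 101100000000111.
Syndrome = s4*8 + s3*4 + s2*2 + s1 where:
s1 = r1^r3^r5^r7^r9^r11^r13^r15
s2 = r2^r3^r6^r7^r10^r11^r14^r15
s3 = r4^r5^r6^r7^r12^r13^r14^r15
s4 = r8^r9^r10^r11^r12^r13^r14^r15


s1=0, s2=1, s3=0, s4=1

Syndrome = 10 (error at position 10)


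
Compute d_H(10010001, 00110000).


XOR: 10100001
Count of 1s: 3

3


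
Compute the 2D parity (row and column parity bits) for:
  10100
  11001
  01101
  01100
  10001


Row parities: 01100
Column parities: 11101

Row P: 01100, Col P: 11101, Corner: 0


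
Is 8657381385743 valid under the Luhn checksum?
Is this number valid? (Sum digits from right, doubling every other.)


Luhn sum = 65
65 mod 10 = 5

Invalid (Luhn sum mod 10 = 5)


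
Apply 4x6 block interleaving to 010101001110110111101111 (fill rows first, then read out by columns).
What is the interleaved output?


Matrix:
  010101
  001110
  110111
  101111
Read columns: 001110100101111101111011

001110100101111101111011


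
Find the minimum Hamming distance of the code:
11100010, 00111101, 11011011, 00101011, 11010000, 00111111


Comparing all pairs, minimum distance: 1
Can detect 0 errors, correct 0 errors

1


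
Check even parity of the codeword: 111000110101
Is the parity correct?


Number of 1s: 7

No, parity error (7 ones)


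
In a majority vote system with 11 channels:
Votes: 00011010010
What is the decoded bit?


Ones: 4 out of 11
Threshold: 6

0 (4/11 voted 1)


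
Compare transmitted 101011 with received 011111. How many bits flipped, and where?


XOR: 110100

3 error(s) at position(s): 0, 1, 3


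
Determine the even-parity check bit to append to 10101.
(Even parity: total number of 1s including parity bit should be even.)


Number of 1s in data: 3
Parity bit: 1

1


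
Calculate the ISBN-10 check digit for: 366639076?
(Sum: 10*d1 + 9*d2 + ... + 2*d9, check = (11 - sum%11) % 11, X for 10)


Weighted sum: 270
270 mod 11 = 6

Check digit: 5


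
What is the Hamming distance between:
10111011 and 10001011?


XOR: 00110000
Count of 1s: 2

2


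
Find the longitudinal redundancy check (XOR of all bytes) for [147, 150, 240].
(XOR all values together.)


XOR chain: 147 ^ 150 ^ 240 = 245

245


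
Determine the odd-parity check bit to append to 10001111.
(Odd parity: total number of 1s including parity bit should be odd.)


Number of 1s in data: 5
Parity bit: 0

0


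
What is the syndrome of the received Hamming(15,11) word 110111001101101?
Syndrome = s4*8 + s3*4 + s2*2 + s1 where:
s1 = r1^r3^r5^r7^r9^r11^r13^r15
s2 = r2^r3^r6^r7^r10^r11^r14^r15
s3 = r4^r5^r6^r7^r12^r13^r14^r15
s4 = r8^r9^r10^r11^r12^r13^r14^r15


s1=1, s2=0, s3=0, s4=1

Syndrome = 9 (error at position 9)


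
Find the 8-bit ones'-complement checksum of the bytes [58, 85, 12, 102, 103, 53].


Sum = 413 mod 256 = 157
Complement = 98

98


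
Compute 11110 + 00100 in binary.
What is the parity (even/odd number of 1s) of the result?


11110 = 30
00100 = 4
Sum = 34 = 100010
1s count = 2

even parity (2 ones in 100010)


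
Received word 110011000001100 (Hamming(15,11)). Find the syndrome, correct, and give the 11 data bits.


Syndrome = 1: error at position 1

Data: 01100001100 (corrected bit 1)


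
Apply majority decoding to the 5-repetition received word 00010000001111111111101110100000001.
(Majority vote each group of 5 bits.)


Groups: 00010, 00000, 11111, 11111, 10111, 01000, 00001
Majority votes: 0011100

0011100


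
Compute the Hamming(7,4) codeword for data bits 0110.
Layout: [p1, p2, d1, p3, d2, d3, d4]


Parity bits: p1=1, p2=1, p3=0

1100110


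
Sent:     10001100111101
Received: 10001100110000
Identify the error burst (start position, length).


XOR: 00000000001101

Burst at position 10, length 4


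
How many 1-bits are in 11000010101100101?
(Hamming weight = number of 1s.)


Counting 1s in 11000010101100101

8


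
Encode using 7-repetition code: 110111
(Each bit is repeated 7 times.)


Each bit -> 7 copies

111111111111110000000111111111111111111111


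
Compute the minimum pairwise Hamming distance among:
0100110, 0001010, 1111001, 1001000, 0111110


Comparing all pairs, minimum distance: 2
Can detect 1 errors, correct 0 errors

2


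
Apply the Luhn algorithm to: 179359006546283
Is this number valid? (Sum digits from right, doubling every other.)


Luhn sum = 61
61 mod 10 = 1

Invalid (Luhn sum mod 10 = 1)


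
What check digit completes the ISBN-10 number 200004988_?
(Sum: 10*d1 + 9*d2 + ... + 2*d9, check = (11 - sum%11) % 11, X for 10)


Weighted sum: 116
116 mod 11 = 6

Check digit: 5


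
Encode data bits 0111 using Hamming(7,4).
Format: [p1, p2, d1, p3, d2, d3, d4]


Parity bits: p1=0, p2=0, p3=1

0001111


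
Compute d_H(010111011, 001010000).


XOR: 011101011
Count of 1s: 6

6


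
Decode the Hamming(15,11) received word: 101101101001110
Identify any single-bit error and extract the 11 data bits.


Syndrome = 1: error at position 1

Data: 10111001110 (corrected bit 1)


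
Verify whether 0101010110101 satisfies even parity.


Number of 1s: 7

No, parity error (7 ones)


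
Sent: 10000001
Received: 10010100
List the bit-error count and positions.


XOR: 00010101

3 error(s) at position(s): 3, 5, 7


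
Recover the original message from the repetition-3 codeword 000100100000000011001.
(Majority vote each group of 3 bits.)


Groups: 000, 100, 100, 000, 000, 011, 001
Majority votes: 0000010

0000010


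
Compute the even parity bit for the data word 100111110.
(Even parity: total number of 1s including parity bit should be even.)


Number of 1s in data: 6
Parity bit: 0

0


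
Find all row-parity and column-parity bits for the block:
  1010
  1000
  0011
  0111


Row parities: 0101
Column parities: 0110

Row P: 0101, Col P: 0110, Corner: 0


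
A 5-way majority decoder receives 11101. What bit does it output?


Ones: 4 out of 5
Threshold: 3

1 (4/5 voted 1)


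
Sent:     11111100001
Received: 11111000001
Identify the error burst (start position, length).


XOR: 00000100000

Burst at position 5, length 1


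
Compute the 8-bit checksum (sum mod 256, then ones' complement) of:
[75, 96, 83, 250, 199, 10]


Sum = 713 mod 256 = 201
Complement = 54

54


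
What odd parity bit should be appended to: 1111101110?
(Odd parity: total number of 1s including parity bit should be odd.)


Number of 1s in data: 8
Parity bit: 1

1


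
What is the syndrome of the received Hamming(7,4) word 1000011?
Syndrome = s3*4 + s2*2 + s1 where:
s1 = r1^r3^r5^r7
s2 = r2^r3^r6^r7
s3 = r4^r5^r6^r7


s1=0, s2=0, s3=0

Syndrome = 0 (no error)


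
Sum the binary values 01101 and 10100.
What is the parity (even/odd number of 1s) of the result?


01101 = 13
10100 = 20
Sum = 33 = 100001
1s count = 2

even parity (2 ones in 100001)


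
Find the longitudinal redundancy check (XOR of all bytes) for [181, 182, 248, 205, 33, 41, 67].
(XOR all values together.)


XOR chain: 181 ^ 182 ^ 248 ^ 205 ^ 33 ^ 41 ^ 67 = 125

125


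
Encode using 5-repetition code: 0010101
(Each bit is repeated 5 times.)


Each bit -> 5 copies

00000000001111100000111110000011111


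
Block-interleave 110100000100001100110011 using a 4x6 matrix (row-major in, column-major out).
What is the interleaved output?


Matrix:
  110100
  000100
  001100
  110011
Read columns: 100110010010111000010001

100110010010111000010001


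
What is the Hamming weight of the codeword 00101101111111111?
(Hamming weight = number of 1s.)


Counting 1s in 00101101111111111

13


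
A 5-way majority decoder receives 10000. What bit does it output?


Ones: 1 out of 5
Threshold: 3

0 (1/5 voted 1)


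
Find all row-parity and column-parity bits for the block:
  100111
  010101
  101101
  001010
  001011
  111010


Row parities: 010010
Column parities: 100100

Row P: 010010, Col P: 100100, Corner: 0


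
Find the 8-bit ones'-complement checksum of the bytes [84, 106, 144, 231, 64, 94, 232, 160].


Sum = 1115 mod 256 = 91
Complement = 164

164
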